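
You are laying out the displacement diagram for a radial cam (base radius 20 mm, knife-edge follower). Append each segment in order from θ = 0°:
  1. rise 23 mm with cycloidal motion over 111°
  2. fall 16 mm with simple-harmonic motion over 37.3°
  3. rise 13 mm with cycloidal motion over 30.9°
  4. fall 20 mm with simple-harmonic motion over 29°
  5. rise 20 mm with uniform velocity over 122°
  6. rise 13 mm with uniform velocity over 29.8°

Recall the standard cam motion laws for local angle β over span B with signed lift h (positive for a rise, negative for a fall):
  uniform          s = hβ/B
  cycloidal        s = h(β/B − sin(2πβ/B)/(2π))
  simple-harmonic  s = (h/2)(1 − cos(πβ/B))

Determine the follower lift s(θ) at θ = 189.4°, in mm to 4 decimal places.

seg 1 [0°–111°] cycloidal, h=23: full span → s += 23 → s = 23.0000
seg 2 [111°–148.3°] simple-harmonic, h=-16: full span → s += -16 → s = 7.0000
seg 3 [148.3°–179.2°] cycloidal, h=13: full span → s += 13 → s = 20.0000
seg 4 [179.2°–208.2°] simple-harmonic, h=-20: θ=189.4° here. β=10.2, B=29. -20/2·(1 − cos(π·0.3517)) = -5.5084 → s = 14.4916

14.4916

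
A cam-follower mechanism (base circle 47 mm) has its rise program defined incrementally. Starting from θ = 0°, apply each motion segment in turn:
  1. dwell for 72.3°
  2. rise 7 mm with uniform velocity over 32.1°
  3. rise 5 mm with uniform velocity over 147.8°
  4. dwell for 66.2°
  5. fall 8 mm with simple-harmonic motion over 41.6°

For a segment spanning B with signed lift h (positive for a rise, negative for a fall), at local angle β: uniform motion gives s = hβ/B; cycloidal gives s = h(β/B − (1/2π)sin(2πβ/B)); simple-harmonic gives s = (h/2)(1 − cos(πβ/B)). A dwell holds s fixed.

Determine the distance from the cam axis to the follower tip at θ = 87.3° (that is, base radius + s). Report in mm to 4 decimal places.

seg 1 [0°–72.3°] dwell: s stays 0.0000
seg 2 [72.3°–104.4°] uniform, h=7: θ=87.3° here. β=15, B=32.1. 7·15/32.1 = 3.2710 → s = 3.2710
radial distance = base radius + s = 47 + 3.2710 = 50.2710

50.2710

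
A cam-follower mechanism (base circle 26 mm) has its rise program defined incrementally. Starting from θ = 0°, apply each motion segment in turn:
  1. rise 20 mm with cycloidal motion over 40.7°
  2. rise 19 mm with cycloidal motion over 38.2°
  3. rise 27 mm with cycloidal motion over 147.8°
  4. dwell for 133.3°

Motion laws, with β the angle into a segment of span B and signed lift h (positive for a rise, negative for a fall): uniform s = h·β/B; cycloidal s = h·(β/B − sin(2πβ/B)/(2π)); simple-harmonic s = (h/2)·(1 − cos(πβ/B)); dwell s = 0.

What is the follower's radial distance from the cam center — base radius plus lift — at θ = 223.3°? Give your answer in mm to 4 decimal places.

seg 1 [0°–40.7°] cycloidal, h=20: full span → s += 20 → s = 20.0000
seg 2 [40.7°–78.9°] cycloidal, h=19: full span → s += 19 → s = 39.0000
seg 3 [78.9°–226.7°] cycloidal, h=27: θ=223.3° here. β=144.4, B=147.8. 27·(0.9770 − sin(2π·0.9770)/(2π)) = 26.9978 → s = 65.9978
radial distance = base radius + s = 26 + 65.9978 = 91.9978

91.9978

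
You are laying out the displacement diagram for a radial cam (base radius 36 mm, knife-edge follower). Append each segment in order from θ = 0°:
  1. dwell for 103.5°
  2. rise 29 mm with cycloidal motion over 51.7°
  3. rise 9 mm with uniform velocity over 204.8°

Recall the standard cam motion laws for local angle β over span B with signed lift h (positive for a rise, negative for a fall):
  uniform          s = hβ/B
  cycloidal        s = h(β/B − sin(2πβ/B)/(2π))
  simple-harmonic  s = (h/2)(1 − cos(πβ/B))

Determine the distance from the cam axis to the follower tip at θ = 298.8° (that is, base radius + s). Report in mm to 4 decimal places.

seg 1 [0°–103.5°] dwell: s stays 0.0000
seg 2 [103.5°–155.2°] cycloidal, h=29: full span → s += 29 → s = 29.0000
seg 3 [155.2°–360°] uniform, h=9: θ=298.8° here. β=143.6, B=204.8. 9·143.6/204.8 = 6.3105 → s = 35.3105
radial distance = base radius + s = 36 + 35.3105 = 71.3105

71.3105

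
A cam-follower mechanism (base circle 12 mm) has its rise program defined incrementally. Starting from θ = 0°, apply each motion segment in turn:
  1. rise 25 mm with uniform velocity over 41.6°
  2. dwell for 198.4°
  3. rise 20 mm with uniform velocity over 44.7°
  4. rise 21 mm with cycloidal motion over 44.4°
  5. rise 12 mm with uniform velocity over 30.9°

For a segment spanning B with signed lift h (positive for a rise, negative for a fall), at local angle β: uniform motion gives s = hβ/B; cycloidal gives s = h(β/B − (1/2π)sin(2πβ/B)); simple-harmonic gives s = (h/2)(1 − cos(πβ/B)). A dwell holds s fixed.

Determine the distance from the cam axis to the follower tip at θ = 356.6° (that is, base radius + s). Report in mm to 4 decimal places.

seg 1 [0°–41.6°] uniform, h=25: full span → s += 25 → s = 25.0000
seg 2 [41.6°–240°] dwell: s stays 25.0000
seg 3 [240°–284.7°] uniform, h=20: full span → s += 20 → s = 45.0000
seg 4 [284.7°–329.1°] cycloidal, h=21: full span → s += 21 → s = 66.0000
seg 5 [329.1°–360°] uniform, h=12: θ=356.6° here. β=27.5, B=30.9. 12·27.5/30.9 = 10.6796 → s = 76.6796
radial distance = base radius + s = 12 + 76.6796 = 88.6796

88.6796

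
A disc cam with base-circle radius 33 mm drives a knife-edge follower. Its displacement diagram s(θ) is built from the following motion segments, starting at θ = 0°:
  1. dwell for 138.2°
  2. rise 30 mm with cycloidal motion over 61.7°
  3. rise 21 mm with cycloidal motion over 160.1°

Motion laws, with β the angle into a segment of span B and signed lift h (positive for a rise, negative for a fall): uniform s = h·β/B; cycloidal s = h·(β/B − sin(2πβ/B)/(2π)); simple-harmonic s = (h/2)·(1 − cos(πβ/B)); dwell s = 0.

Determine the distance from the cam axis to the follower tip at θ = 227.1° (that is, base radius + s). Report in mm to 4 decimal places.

seg 1 [0°–138.2°] dwell: s stays 0.0000
seg 2 [138.2°–199.9°] cycloidal, h=30: full span → s += 30 → s = 30.0000
seg 3 [199.9°–360°] cycloidal, h=21: θ=227.1° here. β=27.2, B=160.1. 21·(0.1699 − sin(2π·0.1699)/(2π)) = 0.6400 → s = 30.6400
radial distance = base radius + s = 33 + 30.6400 = 63.6400

63.6400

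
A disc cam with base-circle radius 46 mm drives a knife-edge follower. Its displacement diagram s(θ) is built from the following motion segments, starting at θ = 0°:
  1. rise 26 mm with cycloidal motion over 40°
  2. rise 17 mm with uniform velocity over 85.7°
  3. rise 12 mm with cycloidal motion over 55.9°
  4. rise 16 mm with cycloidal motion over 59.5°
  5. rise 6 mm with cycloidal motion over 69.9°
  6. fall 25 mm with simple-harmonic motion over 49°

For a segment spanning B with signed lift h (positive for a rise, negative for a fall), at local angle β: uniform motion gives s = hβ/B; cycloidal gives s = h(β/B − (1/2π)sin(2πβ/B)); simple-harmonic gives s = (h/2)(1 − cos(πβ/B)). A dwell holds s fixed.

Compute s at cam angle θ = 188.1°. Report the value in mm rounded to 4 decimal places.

seg 1 [0°–40°] cycloidal, h=26: full span → s += 26 → s = 26.0000
seg 2 [40°–125.7°] uniform, h=17: full span → s += 17 → s = 43.0000
seg 3 [125.7°–181.6°] cycloidal, h=12: full span → s += 12 → s = 55.0000
seg 4 [181.6°–241.1°] cycloidal, h=16: θ=188.1° here. β=6.5, B=59.5. 16·(0.1092 − sin(2π·0.1092)/(2π)) = 0.1341 → s = 55.1341

55.1341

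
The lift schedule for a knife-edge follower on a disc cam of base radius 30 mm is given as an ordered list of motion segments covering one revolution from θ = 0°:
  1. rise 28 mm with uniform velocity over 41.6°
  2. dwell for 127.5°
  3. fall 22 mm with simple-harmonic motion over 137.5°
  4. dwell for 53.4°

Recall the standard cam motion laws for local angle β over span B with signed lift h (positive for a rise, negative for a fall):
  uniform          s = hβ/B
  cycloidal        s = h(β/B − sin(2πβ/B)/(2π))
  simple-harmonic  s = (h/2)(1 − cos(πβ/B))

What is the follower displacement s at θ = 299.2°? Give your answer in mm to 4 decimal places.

seg 1 [0°–41.6°] uniform, h=28: full span → s += 28 → s = 28.0000
seg 2 [41.6°–169.1°] dwell: s stays 28.0000
seg 3 [169.1°–306.6°] simple-harmonic, h=-22: θ=299.2° here. β=130.1, B=137.5. -22/2·(1 − cos(π·0.9462)) = -21.8431 → s = 6.1569

6.1569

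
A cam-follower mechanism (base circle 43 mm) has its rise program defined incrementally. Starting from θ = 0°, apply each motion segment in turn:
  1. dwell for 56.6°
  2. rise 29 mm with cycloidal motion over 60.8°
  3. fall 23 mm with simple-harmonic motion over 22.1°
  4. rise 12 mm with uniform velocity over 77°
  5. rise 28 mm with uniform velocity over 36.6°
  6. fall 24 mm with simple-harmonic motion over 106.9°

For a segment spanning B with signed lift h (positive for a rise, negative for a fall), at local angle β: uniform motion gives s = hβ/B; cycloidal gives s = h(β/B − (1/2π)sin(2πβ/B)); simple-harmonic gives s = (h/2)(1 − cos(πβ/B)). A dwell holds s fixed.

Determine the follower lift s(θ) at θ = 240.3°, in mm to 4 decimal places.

seg 1 [0°–56.6°] dwell: s stays 0.0000
seg 2 [56.6°–117.4°] cycloidal, h=29: full span → s += 29 → s = 29.0000
seg 3 [117.4°–139.5°] simple-harmonic, h=-23: full span → s += -23 → s = 6.0000
seg 4 [139.5°–216.5°] uniform, h=12: full span → s += 12 → s = 18.0000
seg 5 [216.5°–253.1°] uniform, h=28: θ=240.3° here. β=23.8, B=36.6. 28·23.8/36.6 = 18.2077 → s = 36.2077

36.2077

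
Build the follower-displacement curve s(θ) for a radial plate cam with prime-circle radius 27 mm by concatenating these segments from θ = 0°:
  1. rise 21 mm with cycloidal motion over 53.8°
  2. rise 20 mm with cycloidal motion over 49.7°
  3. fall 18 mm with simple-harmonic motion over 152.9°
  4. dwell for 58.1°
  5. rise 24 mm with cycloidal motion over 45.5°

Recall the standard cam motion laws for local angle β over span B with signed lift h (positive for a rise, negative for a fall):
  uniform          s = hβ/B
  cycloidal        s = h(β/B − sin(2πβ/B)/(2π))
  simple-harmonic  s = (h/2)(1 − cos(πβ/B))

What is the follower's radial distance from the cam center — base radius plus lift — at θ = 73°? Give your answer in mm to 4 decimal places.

seg 1 [0°–53.8°] cycloidal, h=21: full span → s += 21 → s = 21.0000
seg 2 [53.8°–103.5°] cycloidal, h=20: θ=73° here. β=19.2, B=49.7. 20·(0.3863 − sin(2π·0.3863)/(2π)) = 5.6412 → s = 26.6412
radial distance = base radius + s = 27 + 26.6412 = 53.6412

53.6412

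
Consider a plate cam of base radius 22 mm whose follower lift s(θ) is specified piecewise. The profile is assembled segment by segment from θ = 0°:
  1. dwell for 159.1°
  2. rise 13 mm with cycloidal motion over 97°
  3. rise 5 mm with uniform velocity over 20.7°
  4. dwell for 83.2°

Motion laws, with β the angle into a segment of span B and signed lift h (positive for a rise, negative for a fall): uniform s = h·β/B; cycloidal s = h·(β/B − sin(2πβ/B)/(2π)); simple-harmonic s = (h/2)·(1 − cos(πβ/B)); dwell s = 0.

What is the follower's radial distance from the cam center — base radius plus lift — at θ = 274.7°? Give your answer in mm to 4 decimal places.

seg 1 [0°–159.1°] dwell: s stays 0.0000
seg 2 [159.1°–256.1°] cycloidal, h=13: full span → s += 13 → s = 13.0000
seg 3 [256.1°–276.8°] uniform, h=5: θ=274.7° here. β=18.6, B=20.7. 5·18.6/20.7 = 4.4928 → s = 17.4928
radial distance = base radius + s = 22 + 17.4928 = 39.4928

39.4928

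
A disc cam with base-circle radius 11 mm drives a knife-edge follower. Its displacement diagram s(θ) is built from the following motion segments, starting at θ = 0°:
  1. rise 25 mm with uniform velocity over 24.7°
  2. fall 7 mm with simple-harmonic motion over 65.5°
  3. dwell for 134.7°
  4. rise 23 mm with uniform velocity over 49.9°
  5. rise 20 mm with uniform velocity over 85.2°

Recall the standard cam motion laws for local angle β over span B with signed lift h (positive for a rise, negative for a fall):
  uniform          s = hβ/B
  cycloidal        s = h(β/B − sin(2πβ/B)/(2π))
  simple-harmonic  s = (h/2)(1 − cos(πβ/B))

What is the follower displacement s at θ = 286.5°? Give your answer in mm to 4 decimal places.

seg 1 [0°–24.7°] uniform, h=25: full span → s += 25 → s = 25.0000
seg 2 [24.7°–90.2°] simple-harmonic, h=-7: full span → s += -7 → s = 18.0000
seg 3 [90.2°–224.9°] dwell: s stays 18.0000
seg 4 [224.9°–274.8°] uniform, h=23: full span → s += 23 → s = 41.0000
seg 5 [274.8°–360°] uniform, h=20: θ=286.5° here. β=11.7, B=85.2. 20·11.7/85.2 = 2.7465 → s = 43.7465

43.7465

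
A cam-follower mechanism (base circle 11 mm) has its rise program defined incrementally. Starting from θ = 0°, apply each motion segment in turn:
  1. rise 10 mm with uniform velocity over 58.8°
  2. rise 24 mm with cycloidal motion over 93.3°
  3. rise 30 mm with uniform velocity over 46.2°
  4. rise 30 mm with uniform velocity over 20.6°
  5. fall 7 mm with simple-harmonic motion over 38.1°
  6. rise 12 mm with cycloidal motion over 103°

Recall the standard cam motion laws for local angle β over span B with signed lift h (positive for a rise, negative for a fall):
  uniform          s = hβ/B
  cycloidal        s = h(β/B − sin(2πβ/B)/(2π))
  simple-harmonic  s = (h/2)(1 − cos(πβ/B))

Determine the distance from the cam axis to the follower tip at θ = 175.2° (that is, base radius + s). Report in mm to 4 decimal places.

seg 1 [0°–58.8°] uniform, h=10: full span → s += 10 → s = 10.0000
seg 2 [58.8°–152.1°] cycloidal, h=24: full span → s += 24 → s = 34.0000
seg 3 [152.1°–198.3°] uniform, h=30: θ=175.2° here. β=23.1, B=46.2. 30·23.1/46.2 = 15.0000 → s = 49.0000
radial distance = base radius + s = 11 + 49.0000 = 60.0000

60.0000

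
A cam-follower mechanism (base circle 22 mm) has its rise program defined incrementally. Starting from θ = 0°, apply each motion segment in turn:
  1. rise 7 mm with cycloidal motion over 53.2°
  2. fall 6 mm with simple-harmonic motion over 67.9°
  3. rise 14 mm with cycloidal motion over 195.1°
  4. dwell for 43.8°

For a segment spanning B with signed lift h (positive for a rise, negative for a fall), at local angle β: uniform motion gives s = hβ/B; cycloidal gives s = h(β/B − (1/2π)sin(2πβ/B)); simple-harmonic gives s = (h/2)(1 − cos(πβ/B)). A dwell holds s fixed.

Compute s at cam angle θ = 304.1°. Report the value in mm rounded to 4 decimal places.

seg 1 [0°–53.2°] cycloidal, h=7: full span → s += 7 → s = 7.0000
seg 2 [53.2°–121.1°] simple-harmonic, h=-6: full span → s += -6 → s = 1.0000
seg 3 [121.1°–316.2°] cycloidal, h=14: θ=304.1° here. β=183, B=195.1. 14·(0.9380 − sin(2π·0.9380)/(2π)) = 13.9782 → s = 14.9782

14.9782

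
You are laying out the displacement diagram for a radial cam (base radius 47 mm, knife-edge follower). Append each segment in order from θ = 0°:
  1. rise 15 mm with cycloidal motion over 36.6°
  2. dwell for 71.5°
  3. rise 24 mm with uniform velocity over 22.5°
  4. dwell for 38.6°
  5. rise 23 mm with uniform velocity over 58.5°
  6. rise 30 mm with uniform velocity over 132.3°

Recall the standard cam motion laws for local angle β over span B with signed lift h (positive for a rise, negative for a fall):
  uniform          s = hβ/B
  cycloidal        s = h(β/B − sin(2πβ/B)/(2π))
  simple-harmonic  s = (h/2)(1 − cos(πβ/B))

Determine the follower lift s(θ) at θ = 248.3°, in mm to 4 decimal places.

seg 1 [0°–36.6°] cycloidal, h=15: full span → s += 15 → s = 15.0000
seg 2 [36.6°–108.1°] dwell: s stays 15.0000
seg 3 [108.1°–130.6°] uniform, h=24: full span → s += 24 → s = 39.0000
seg 4 [130.6°–169.2°] dwell: s stays 39.0000
seg 5 [169.2°–227.7°] uniform, h=23: full span → s += 23 → s = 62.0000
seg 6 [227.7°–360°] uniform, h=30: θ=248.3° here. β=20.6, B=132.3. 30·20.6/132.3 = 4.6712 → s = 66.6712

66.6712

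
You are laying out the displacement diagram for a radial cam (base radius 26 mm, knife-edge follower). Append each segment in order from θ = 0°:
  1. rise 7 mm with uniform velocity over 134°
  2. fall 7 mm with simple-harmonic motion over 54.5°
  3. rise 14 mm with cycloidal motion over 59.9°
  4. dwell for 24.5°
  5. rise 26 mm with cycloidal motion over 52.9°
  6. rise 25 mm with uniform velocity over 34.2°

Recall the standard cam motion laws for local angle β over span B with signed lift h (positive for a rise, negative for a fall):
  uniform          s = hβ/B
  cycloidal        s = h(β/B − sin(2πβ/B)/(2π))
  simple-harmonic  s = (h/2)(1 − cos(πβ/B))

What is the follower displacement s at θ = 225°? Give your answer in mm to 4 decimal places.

seg 1 [0°–134°] uniform, h=7: full span → s += 7 → s = 7.0000
seg 2 [134°–188.5°] simple-harmonic, h=-7: full span → s += -7 → s = 0.0000
seg 3 [188.5°–248.4°] cycloidal, h=14: θ=225° here. β=36.5, B=59.9. 14·(0.6093 − sin(2π·0.6093)/(2π)) = 9.9441 → s = 9.9441

9.9441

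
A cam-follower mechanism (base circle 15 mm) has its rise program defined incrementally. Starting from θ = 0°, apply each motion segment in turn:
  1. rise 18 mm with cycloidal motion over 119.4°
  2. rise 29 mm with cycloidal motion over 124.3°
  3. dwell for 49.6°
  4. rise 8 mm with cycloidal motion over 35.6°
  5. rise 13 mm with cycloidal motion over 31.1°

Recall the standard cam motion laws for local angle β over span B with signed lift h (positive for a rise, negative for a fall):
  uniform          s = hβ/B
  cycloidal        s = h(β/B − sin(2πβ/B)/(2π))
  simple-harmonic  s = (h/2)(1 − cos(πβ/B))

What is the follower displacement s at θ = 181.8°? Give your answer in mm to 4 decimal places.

seg 1 [0°–119.4°] cycloidal, h=18: full span → s += 18 → s = 18.0000
seg 2 [119.4°–243.7°] cycloidal, h=29: θ=181.8° here. β=62.4, B=124.3. 29·(0.5020 − sin(2π·0.5020)/(2π)) = 14.6167 → s = 32.6167

32.6167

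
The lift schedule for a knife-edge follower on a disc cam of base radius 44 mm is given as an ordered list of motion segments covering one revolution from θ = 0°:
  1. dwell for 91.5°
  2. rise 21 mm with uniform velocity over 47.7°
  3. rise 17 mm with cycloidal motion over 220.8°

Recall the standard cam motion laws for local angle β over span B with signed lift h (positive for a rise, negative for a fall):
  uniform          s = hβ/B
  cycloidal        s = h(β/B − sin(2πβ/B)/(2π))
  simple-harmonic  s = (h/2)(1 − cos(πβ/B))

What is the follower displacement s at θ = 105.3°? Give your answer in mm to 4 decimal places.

seg 1 [0°–91.5°] dwell: s stays 0.0000
seg 2 [91.5°–139.2°] uniform, h=21: θ=105.3° here. β=13.8, B=47.7. 21·13.8/47.7 = 6.0755 → s = 6.0755

6.0755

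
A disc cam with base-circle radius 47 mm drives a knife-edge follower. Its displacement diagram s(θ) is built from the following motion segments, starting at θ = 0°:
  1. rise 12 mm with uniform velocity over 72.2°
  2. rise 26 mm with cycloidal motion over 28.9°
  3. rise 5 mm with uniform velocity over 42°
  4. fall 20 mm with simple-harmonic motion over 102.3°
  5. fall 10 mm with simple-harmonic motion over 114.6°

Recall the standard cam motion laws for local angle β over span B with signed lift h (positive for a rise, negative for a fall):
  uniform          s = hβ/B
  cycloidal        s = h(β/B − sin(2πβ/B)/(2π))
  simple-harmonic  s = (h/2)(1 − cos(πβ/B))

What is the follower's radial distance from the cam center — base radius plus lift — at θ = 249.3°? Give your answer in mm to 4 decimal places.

seg 1 [0°–72.2°] uniform, h=12: full span → s += 12 → s = 12.0000
seg 2 [72.2°–101.1°] cycloidal, h=26: full span → s += 26 → s = 38.0000
seg 3 [101.1°–143.1°] uniform, h=5: full span → s += 5 → s = 43.0000
seg 4 [143.1°–245.4°] simple-harmonic, h=-20: full span → s += -20 → s = 23.0000
seg 5 [245.4°–360°] simple-harmonic, h=-10: θ=249.3° here. β=3.9, B=114.6. -10/2·(1 − cos(π·0.0340)) = -0.0285 → s = 22.9715
radial distance = base radius + s = 47 + 22.9715 = 69.9715

69.9715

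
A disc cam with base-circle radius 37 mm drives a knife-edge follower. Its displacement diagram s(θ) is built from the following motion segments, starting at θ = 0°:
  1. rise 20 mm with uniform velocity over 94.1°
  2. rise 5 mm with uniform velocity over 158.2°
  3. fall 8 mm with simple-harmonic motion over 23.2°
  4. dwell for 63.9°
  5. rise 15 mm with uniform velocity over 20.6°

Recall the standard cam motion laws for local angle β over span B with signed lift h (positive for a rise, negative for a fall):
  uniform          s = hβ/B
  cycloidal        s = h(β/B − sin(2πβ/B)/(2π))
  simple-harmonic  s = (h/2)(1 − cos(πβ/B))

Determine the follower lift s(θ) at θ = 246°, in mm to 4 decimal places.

seg 1 [0°–94.1°] uniform, h=20: full span → s += 20 → s = 20.0000
seg 2 [94.1°–252.3°] uniform, h=5: θ=246° here. β=151.9, B=158.2. 5·151.9/158.2 = 4.8009 → s = 24.8009

24.8009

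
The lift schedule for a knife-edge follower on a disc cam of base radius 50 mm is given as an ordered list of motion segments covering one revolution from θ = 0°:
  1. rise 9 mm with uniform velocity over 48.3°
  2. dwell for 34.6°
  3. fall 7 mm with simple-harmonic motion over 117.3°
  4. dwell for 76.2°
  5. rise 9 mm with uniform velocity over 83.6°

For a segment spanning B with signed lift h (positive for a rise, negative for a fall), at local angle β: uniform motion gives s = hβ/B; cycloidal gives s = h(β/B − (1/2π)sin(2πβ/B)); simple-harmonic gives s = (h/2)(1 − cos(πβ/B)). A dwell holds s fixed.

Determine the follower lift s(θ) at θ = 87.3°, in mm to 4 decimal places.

seg 1 [0°–48.3°] uniform, h=9: full span → s += 9 → s = 9.0000
seg 2 [48.3°–82.9°] dwell: s stays 9.0000
seg 3 [82.9°–200.2°] simple-harmonic, h=-7: θ=87.3° here. β=4.4, B=117.3. -7/2·(1 − cos(π·0.0375)) = -0.0243 → s = 8.9757

8.9757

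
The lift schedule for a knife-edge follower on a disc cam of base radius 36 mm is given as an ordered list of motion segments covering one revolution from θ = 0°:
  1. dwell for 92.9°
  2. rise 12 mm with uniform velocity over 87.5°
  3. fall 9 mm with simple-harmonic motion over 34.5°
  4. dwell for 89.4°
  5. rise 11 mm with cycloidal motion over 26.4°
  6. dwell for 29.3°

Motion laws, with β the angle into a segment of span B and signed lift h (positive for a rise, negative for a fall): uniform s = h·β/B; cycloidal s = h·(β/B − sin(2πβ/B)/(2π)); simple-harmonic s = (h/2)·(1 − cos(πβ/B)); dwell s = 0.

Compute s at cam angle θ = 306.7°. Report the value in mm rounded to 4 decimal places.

seg 1 [0°–92.9°] dwell: s stays 0.0000
seg 2 [92.9°–180.4°] uniform, h=12: full span → s += 12 → s = 12.0000
seg 3 [180.4°–214.9°] simple-harmonic, h=-9: full span → s += -9 → s = 3.0000
seg 4 [214.9°–304.3°] dwell: s stays 3.0000
seg 5 [304.3°–330.7°] cycloidal, h=11: θ=306.7° here. β=2.4, B=26.4. 11·(0.0909 − sin(2π·0.0909)/(2π)) = 0.0535 → s = 3.0535

3.0535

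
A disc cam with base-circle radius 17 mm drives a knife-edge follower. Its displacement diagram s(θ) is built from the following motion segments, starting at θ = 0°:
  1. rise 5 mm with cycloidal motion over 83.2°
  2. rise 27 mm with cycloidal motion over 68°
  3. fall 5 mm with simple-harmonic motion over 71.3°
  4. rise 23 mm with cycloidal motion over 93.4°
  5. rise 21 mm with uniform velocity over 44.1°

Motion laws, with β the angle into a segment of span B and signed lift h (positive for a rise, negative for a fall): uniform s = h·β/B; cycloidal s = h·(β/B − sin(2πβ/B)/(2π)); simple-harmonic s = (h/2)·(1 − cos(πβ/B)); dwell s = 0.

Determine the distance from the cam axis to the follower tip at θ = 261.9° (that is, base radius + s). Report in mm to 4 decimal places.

seg 1 [0°–83.2°] cycloidal, h=5: full span → s += 5 → s = 5.0000
seg 2 [83.2°–151.2°] cycloidal, h=27: full span → s += 27 → s = 32.0000
seg 3 [151.2°–222.5°] simple-harmonic, h=-5: full span → s += -5 → s = 27.0000
seg 4 [222.5°–315.9°] cycloidal, h=23: θ=261.9° here. β=39.4, B=93.4. 23·(0.4218 − sin(2π·0.4218)/(2π)) = 7.9761 → s = 34.9761
radial distance = base radius + s = 17 + 34.9761 = 51.9761

51.9761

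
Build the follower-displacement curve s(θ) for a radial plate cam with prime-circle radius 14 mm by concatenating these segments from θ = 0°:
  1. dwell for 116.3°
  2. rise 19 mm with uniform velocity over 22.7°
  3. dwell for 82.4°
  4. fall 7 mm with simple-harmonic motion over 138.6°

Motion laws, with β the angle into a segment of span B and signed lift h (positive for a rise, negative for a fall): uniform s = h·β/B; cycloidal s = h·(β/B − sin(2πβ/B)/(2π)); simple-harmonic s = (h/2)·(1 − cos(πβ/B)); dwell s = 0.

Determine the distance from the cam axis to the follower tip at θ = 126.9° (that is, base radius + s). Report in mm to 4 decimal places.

seg 1 [0°–116.3°] dwell: s stays 0.0000
seg 2 [116.3°–139°] uniform, h=19: θ=126.9° here. β=10.6, B=22.7. 19·10.6/22.7 = 8.8722 → s = 8.8722
radial distance = base radius + s = 14 + 8.8722 = 22.8722

22.8722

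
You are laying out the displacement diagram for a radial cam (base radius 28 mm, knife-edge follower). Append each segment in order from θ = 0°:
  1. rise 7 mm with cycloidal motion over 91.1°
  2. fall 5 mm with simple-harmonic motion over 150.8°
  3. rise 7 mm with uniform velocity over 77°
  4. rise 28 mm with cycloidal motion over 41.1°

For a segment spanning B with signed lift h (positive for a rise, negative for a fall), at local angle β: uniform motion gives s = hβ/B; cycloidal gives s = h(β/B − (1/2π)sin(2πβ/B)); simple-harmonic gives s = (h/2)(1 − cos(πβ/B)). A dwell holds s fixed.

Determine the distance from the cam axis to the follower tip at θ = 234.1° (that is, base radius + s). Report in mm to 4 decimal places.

seg 1 [0°–91.1°] cycloidal, h=7: full span → s += 7 → s = 7.0000
seg 2 [91.1°–241.9°] simple-harmonic, h=-5: θ=234.1° here. β=143, B=150.8. -5/2·(1 − cos(π·0.9483)) = -4.9671 → s = 2.0329
radial distance = base radius + s = 28 + 2.0329 = 30.0329

30.0329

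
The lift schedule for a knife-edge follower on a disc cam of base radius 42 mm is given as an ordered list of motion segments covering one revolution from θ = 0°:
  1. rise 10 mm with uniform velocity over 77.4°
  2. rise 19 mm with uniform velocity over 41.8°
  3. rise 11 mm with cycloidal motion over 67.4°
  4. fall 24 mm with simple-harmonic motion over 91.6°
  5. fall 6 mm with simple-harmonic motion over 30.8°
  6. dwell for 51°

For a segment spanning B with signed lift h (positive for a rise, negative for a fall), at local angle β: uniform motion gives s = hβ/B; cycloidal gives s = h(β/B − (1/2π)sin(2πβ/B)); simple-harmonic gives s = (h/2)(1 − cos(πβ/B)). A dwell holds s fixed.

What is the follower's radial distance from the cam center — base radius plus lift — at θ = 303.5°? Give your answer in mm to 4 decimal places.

seg 1 [0°–77.4°] uniform, h=10: full span → s += 10 → s = 10.0000
seg 2 [77.4°–119.2°] uniform, h=19: full span → s += 19 → s = 29.0000
seg 3 [119.2°–186.6°] cycloidal, h=11: full span → s += 11 → s = 40.0000
seg 4 [186.6°–278.2°] simple-harmonic, h=-24: full span → s += -24 → s = 16.0000
seg 5 [278.2°–309°] simple-harmonic, h=-6: θ=303.5° here. β=25.3, B=30.8. -6/2·(1 − cos(π·0.8214)) = -5.5402 → s = 10.4598
radial distance = base radius + s = 42 + 10.4598 = 52.4598

52.4598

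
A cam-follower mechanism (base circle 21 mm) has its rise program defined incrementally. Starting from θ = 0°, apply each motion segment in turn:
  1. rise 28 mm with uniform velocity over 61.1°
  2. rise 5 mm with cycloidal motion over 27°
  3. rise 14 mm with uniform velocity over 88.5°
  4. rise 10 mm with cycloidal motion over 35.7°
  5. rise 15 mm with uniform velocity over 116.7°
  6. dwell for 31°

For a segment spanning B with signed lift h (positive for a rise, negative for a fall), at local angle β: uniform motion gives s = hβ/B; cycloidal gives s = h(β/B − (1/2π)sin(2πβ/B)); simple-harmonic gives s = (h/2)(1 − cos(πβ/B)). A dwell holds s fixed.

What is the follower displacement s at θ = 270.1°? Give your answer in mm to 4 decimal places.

seg 1 [0°–61.1°] uniform, h=28: full span → s += 28 → s = 28.0000
seg 2 [61.1°–88.1°] cycloidal, h=5: full span → s += 5 → s = 33.0000
seg 3 [88.1°–176.6°] uniform, h=14: full span → s += 14 → s = 47.0000
seg 4 [176.6°–212.3°] cycloidal, h=10: full span → s += 10 → s = 57.0000
seg 5 [212.3°–329°] uniform, h=15: θ=270.1° here. β=57.8, B=116.7. 15·57.8/116.7 = 7.4293 → s = 64.4293

64.4293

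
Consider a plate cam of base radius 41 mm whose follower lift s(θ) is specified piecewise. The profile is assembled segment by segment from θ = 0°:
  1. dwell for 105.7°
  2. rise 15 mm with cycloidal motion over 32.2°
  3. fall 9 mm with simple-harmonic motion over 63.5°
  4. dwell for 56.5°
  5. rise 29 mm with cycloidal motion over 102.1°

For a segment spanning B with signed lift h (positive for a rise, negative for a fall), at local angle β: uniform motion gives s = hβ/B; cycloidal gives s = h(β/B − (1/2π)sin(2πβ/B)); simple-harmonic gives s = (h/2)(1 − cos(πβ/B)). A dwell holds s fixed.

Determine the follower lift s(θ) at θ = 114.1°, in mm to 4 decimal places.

seg 1 [0°–105.7°] dwell: s stays 0.0000
seg 2 [105.7°–137.9°] cycloidal, h=15: θ=114.1° here. β=8.4, B=32.2. 15·(0.2609 − sin(2π·0.2609)/(2π)) = 1.5313 → s = 1.5313

1.5313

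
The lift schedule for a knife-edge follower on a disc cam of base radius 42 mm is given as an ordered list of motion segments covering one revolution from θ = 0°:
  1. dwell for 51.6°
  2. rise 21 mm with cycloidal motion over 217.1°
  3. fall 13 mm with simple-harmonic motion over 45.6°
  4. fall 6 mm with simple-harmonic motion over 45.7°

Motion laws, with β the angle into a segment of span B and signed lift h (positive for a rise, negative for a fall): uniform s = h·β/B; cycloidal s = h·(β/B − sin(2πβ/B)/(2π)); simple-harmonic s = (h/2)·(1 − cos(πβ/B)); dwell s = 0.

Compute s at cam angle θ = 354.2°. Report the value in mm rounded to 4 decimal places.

seg 1 [0°–51.6°] dwell: s stays 0.0000
seg 2 [51.6°–268.7°] cycloidal, h=21: full span → s += 21 → s = 21.0000
seg 3 [268.7°–314.3°] simple-harmonic, h=-13: full span → s += -13 → s = 8.0000
seg 4 [314.3°–360°] simple-harmonic, h=-6: θ=354.2° here. β=39.9, B=45.7. -6/2·(1 − cos(π·0.8731)) = -5.7647 → s = 2.2353

2.2353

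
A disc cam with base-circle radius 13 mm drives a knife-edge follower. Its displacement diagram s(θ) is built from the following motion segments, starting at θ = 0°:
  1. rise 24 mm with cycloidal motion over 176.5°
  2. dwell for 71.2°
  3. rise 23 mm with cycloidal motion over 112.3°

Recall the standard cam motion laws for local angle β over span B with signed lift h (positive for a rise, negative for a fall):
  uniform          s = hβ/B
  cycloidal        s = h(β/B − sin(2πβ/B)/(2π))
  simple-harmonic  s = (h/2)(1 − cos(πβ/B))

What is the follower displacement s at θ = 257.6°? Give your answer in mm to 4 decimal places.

seg 1 [0°–176.5°] cycloidal, h=24: full span → s += 24 → s = 24.0000
seg 2 [176.5°–247.7°] dwell: s stays 24.0000
seg 3 [247.7°–360°] cycloidal, h=23: θ=257.6° here. β=9.9, B=112.3. 23·(0.0882 − sin(2π·0.0882)/(2π)) = 0.1021 → s = 24.1021

24.1021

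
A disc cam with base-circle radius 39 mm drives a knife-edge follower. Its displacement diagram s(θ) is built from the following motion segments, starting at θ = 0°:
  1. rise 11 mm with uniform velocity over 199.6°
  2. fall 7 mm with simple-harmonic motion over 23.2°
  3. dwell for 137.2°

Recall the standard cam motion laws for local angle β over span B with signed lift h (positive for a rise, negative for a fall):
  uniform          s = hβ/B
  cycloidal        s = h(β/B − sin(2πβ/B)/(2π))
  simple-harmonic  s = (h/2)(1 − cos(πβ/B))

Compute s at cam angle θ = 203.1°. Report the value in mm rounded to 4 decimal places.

seg 1 [0°–199.6°] uniform, h=11: full span → s += 11 → s = 11.0000
seg 2 [199.6°–222.8°] simple-harmonic, h=-7: θ=203.1° here. β=3.5, B=23.2. -7/2·(1 − cos(π·0.1509)) = -0.3858 → s = 10.6142

10.6142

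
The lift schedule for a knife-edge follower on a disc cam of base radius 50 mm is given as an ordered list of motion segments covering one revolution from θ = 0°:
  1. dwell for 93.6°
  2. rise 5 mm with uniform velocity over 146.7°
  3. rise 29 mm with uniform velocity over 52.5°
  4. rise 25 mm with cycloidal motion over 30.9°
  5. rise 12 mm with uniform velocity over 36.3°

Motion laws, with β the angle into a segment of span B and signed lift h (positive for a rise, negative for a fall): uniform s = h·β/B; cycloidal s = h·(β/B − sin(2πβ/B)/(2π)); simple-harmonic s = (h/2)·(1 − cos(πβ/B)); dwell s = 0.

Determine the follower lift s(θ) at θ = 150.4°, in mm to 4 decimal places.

seg 1 [0°–93.6°] dwell: s stays 0.0000
seg 2 [93.6°–240.3°] uniform, h=5: θ=150.4° here. β=56.8, B=146.7. 5·56.8/146.7 = 1.9359 → s = 1.9359

1.9359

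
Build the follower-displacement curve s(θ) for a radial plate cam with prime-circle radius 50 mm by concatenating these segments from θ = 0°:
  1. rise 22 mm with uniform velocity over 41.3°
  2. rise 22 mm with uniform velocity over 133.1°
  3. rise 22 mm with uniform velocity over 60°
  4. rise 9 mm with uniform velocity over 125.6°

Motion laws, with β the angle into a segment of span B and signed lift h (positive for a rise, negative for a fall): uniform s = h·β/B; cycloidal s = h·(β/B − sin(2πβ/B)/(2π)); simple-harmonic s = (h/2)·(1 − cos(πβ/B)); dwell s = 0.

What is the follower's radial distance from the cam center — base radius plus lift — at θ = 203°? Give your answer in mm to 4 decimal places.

seg 1 [0°–41.3°] uniform, h=22: full span → s += 22 → s = 22.0000
seg 2 [41.3°–174.4°] uniform, h=22: full span → s += 22 → s = 44.0000
seg 3 [174.4°–234.4°] uniform, h=22: θ=203° here. β=28.6, B=60. 22·28.6/60 = 10.4867 → s = 54.4867
radial distance = base radius + s = 50 + 54.4867 = 104.4867

104.4867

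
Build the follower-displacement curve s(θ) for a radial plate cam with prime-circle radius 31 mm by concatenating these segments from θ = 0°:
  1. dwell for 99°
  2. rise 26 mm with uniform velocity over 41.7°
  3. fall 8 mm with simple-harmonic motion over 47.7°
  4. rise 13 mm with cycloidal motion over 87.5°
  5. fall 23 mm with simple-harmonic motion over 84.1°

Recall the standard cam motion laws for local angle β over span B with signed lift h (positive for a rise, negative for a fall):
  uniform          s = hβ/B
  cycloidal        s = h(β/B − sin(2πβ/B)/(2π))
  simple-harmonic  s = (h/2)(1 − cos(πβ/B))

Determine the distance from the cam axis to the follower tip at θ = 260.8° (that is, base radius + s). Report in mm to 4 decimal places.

seg 1 [0°–99°] dwell: s stays 0.0000
seg 2 [99°–140.7°] uniform, h=26: full span → s += 26 → s = 26.0000
seg 3 [140.7°–188.4°] simple-harmonic, h=-8: full span → s += -8 → s = 18.0000
seg 4 [188.4°–275.9°] cycloidal, h=13: θ=260.8° here. β=72.4, B=87.5. 13·(0.8274 − sin(2π·0.8274)/(2π)) = 12.5855 → s = 30.5855
radial distance = base radius + s = 31 + 30.5855 = 61.5855

61.5855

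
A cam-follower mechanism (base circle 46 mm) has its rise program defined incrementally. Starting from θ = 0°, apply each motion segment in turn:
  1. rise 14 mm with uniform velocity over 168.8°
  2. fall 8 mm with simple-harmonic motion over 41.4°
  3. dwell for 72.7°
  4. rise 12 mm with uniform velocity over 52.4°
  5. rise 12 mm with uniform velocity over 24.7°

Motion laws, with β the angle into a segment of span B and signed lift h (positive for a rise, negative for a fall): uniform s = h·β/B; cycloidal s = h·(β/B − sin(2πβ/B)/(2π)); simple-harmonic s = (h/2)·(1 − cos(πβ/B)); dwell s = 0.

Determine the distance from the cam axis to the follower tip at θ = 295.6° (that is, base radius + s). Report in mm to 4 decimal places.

seg 1 [0°–168.8°] uniform, h=14: full span → s += 14 → s = 14.0000
seg 2 [168.8°–210.2°] simple-harmonic, h=-8: full span → s += -8 → s = 6.0000
seg 3 [210.2°–282.9°] dwell: s stays 6.0000
seg 4 [282.9°–335.3°] uniform, h=12: θ=295.6° here. β=12.7, B=52.4. 12·12.7/52.4 = 2.9084 → s = 8.9084
radial distance = base radius + s = 46 + 8.9084 = 54.9084

54.9084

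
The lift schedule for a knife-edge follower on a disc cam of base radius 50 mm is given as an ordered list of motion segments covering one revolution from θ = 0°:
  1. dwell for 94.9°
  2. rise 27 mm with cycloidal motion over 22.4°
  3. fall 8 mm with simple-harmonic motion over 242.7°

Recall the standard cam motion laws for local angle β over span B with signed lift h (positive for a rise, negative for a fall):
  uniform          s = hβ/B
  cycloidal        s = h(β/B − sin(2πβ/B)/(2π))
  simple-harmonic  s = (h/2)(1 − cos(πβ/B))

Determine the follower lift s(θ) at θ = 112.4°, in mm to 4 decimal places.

seg 1 [0°–94.9°] dwell: s stays 0.0000
seg 2 [94.9°–117.3°] cycloidal, h=27: θ=112.4° here. β=17.5, B=22.4. 27·(0.7813 − sin(2π·0.7813)/(2π)) = 25.3084 → s = 25.3084

25.3084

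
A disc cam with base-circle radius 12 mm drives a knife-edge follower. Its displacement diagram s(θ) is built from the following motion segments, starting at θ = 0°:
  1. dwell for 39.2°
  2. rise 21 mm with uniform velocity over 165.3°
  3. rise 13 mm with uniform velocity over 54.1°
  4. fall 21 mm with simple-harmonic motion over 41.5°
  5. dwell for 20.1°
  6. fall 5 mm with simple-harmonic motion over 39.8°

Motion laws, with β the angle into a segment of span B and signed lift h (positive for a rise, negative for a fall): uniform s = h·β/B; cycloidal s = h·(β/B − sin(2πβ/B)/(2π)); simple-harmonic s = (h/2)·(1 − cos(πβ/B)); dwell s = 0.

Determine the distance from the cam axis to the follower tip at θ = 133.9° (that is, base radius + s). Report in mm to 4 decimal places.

seg 1 [0°–39.2°] dwell: s stays 0.0000
seg 2 [39.2°–204.5°] uniform, h=21: θ=133.9° here. β=94.7, B=165.3. 21·94.7/165.3 = 12.0309 → s = 12.0309
radial distance = base radius + s = 12 + 12.0309 = 24.0309

24.0309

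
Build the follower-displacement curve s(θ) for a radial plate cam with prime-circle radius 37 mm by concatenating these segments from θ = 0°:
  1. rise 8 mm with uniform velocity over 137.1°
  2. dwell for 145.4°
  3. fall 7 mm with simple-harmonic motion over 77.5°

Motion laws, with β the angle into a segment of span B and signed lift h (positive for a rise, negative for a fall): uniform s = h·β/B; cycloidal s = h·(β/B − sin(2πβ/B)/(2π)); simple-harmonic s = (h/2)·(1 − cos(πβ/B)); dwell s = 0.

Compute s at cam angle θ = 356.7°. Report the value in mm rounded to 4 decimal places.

seg 1 [0°–137.1°] uniform, h=8: full span → s += 8 → s = 8.0000
seg 2 [137.1°–282.5°] dwell: s stays 8.0000
seg 3 [282.5°–360°] simple-harmonic, h=-7: θ=356.7° here. β=74.2, B=77.5. -7/2·(1 − cos(π·0.9574)) = -6.9687 → s = 1.0313

1.0313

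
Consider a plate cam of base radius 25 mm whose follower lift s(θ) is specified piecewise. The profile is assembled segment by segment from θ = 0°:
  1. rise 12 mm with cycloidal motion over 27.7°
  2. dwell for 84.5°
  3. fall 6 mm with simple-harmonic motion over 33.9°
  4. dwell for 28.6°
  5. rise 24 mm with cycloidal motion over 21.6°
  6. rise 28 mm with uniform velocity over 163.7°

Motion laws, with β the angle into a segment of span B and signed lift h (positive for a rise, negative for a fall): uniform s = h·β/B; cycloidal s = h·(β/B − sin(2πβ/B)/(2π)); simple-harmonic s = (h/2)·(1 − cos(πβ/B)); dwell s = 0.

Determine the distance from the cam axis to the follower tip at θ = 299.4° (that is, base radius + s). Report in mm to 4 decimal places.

seg 1 [0°–27.7°] cycloidal, h=12: full span → s += 12 → s = 12.0000
seg 2 [27.7°–112.2°] dwell: s stays 12.0000
seg 3 [112.2°–146.1°] simple-harmonic, h=-6: full span → s += -6 → s = 6.0000
seg 4 [146.1°–174.7°] dwell: s stays 6.0000
seg 5 [174.7°–196.3°] cycloidal, h=24: full span → s += 24 → s = 30.0000
seg 6 [196.3°–360°] uniform, h=28: θ=299.4° here. β=103.1, B=163.7. 28·103.1/163.7 = 17.6347 → s = 47.6347
radial distance = base radius + s = 25 + 47.6347 = 72.6347

72.6347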